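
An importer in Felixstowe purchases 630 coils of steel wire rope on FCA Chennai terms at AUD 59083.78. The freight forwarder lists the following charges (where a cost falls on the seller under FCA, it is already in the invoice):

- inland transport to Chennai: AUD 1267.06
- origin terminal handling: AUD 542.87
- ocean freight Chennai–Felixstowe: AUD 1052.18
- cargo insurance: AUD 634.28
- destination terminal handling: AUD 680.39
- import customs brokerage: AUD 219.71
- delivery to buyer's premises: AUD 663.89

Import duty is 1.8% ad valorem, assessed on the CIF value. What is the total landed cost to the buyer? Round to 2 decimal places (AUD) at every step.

FCA: the seller delivers export-cleared goods to the carrier; the buyer bears costs from that point.
Already in the invoice (seller's account under FCA): inland to port — exclude.
CIF value = FCA price + origin terminal + freight + insurance = 59083.78 + 542.87 + 1052.18 + 634.28 = 61313.11
Import duty = 61313.11 × 1.8% = 1103.64
Buyer bears: origin terminal 542.87 + freight 1052.18 + insurance 634.28 + destination terminal 680.39 + brokerage 219.71 + delivery 663.89 + duty 1103.64 = 4896.96
Landed cost = invoice 59083.78 + 4896.96 = 63980.74

Total landed cost: AUD 63980.74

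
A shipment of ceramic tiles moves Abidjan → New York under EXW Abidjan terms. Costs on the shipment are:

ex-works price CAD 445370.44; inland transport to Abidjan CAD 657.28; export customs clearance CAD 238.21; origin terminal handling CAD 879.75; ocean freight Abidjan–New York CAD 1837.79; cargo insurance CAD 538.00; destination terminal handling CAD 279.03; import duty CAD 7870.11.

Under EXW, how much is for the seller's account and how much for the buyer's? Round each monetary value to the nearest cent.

EXW: the seller makes goods available at their premises; the buyer bears all onward costs.
Seller's account: goods 445370.44 = 445370.44
Buyer's account: inland to port 657.28 + export clearance 238.21 + origin terminal 879.75 + freight 1837.79 + insurance 538.00 + destination terminal 279.03 + duty 7870.11 = 12300.17

Seller: CAD 445370.44; buyer: CAD 12300.17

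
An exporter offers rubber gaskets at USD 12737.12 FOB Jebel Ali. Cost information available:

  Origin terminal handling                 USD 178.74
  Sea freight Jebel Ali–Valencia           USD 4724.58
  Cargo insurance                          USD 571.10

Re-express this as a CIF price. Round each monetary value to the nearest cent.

CIF price: USD 18032.80

Not relevant to the conversion: origin terminal — on the seller under both FOB and CIF; already in the FOB price and stays in the CIF price.
From FOB to CIF, the seller additionally bears: freight, insurance.
CIF price = 12737.12 + 4724.58 + 571.10 = 18032.80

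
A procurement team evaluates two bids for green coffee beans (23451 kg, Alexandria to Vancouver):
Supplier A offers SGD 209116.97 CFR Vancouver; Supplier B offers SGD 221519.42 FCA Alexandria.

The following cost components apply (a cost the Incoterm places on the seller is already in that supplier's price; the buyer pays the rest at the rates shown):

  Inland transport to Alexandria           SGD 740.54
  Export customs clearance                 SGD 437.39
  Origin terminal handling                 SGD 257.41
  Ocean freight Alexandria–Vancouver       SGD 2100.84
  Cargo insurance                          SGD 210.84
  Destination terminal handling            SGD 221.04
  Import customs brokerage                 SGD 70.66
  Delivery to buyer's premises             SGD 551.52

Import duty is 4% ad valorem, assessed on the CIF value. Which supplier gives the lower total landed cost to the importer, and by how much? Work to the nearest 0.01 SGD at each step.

Supplier A (CFR):
CIF value = CFR price + insurance = 209116.97 + 210.84 = 209327.81
Import duty = 209327.81 × 4% = 8373.11
Buyer bears (A): 210.84 + 221.04 + 70.66 + 551.52 = 1054.06
Landed cost (A) = invoice 209116.97 + 1054.06 + duty 8373.11 = 218544.14
Supplier B (FCA):
CIF value = FCA price + origin terminal + freight + insurance = 221519.42 + 257.41 + 2100.84 + 210.84 = 224088.51
Import duty = 224088.51 × 4% = 8963.54
Buyer bears (B): 257.41 + 2100.84 + 210.84 + 221.04 + 70.66 + 551.52 = 3412.31
Landed cost (B) = invoice 221519.42 + 3412.31 + duty 8963.54 = 233895.27
Difference = |218544.14 − 233895.27| = 15351.13

Supplier A is cheaper by SGD 15351.13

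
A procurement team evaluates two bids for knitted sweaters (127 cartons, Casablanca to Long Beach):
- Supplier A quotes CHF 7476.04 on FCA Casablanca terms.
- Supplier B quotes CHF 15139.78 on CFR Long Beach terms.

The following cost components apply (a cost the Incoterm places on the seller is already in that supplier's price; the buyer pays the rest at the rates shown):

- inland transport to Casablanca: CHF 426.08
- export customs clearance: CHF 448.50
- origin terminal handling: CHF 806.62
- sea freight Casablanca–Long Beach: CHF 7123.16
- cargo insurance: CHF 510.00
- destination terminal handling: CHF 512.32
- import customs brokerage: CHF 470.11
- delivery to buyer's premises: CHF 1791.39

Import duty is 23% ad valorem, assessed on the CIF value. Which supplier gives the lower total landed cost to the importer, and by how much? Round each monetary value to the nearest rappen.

Supplier B is cheaper by CHF 327.23

Supplier A (FCA):
CIF value = FCA price + origin terminal + freight + insurance = 7476.04 + 806.62 + 7123.16 + 510.00 = 15915.82
Import duty = 15915.82 × 23% = 3660.64
Buyer bears (A): 806.62 + 7123.16 + 510.00 + 512.32 + 470.11 + 1791.39 = 11213.60
Landed cost (A) = invoice 7476.04 + 11213.60 + duty 3660.64 = 22350.28
Supplier B (CFR):
CIF value = CFR price + insurance = 15139.78 + 510.00 = 15649.78
Import duty = 15649.78 × 23% = 3599.45
Buyer bears (B): 510.00 + 512.32 + 470.11 + 1791.39 = 3283.82
Landed cost (B) = invoice 15139.78 + 3283.82 + duty 3599.45 = 22023.05
Difference = |22350.28 − 22023.05| = 327.23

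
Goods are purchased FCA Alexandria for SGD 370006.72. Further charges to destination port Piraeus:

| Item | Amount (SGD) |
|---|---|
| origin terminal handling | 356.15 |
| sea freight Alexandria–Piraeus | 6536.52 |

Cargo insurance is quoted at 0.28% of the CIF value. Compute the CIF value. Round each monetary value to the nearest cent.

CIF value: SGD 377957.67

Let C be the CIF value. C = FCA price + pre-shipment costs + freight + 0.28% × C
C − 0.28% × C = 370006.72 + 356.15 + 6536.52
0.9972 × C = 376899.39
C = 376899.39 / 0.9972 = 377957.67
Insurance premium = 0.28% × 377957.67 = 1058.28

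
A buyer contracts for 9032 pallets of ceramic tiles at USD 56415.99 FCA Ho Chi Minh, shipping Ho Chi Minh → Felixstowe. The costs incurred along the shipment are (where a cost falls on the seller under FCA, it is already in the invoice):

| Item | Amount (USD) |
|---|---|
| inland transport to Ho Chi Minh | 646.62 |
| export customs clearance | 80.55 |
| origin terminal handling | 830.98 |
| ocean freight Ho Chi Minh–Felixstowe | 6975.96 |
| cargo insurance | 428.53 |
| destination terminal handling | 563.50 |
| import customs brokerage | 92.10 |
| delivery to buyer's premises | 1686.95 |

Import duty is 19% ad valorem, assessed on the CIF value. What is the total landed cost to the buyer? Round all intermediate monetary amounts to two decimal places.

Total landed cost: USD 79277.79

FCA: the seller delivers export-cleared goods to the carrier; the buyer bears costs from that point.
Already in the invoice (seller's account under FCA): inland to port, export clearance — exclude.
CIF value = FCA price + origin terminal + freight + insurance = 56415.99 + 830.98 + 6975.96 + 428.53 = 64651.46
Import duty = 64651.46 × 19% = 12283.78
Buyer bears: origin terminal 830.98 + freight 6975.96 + insurance 428.53 + destination terminal 563.50 + brokerage 92.10 + delivery 1686.95 + duty 12283.78 = 22861.80
Landed cost = invoice 56415.99 + 22861.80 = 79277.79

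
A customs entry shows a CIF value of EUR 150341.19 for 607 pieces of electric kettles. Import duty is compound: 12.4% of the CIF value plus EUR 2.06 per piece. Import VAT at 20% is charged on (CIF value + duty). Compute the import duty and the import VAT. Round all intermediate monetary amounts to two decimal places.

Ad valorem component: 150341.19 × 12.4% = 18642.31
Specific component: 607 × 2.06 = 1250.42
Import duty = 18642.31 + 1250.42 = 19892.73
VAT base = CIF + duty = 150341.19 + 19892.73 = 170233.92
Import VAT = 170233.92 × 20% = 34046.78

Import duty: EUR 19892.73; import VAT: EUR 34046.78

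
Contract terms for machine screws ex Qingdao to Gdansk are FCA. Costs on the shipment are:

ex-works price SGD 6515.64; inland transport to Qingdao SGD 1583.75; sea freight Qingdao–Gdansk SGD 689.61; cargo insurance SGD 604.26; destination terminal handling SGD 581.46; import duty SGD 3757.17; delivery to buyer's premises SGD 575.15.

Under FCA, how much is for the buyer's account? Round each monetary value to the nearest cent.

Buyer's account: SGD 6207.65

FCA: the seller delivers export-cleared goods to the carrier; the buyer bears costs from that point.
Seller's account: goods 6515.64 + inland to port 1583.75 = 8099.39
Buyer's account: freight 689.61 + insurance 604.26 + destination terminal 581.46 + duty 3757.17 + delivery 575.15 = 6207.65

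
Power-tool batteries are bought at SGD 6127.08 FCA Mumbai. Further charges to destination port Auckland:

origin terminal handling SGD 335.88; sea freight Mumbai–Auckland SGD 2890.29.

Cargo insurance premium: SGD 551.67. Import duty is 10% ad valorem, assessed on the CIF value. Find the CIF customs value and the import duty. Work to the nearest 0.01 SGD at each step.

CIF = FCA price + pre-shipment costs + freight + insurance
CIF = 6127.08 + 335.88 + 2890.29 + 551.67 = 9904.92
Import duty = 9904.92 × 10% = 990.49

CIF value: SGD 9904.92; import duty: SGD 990.49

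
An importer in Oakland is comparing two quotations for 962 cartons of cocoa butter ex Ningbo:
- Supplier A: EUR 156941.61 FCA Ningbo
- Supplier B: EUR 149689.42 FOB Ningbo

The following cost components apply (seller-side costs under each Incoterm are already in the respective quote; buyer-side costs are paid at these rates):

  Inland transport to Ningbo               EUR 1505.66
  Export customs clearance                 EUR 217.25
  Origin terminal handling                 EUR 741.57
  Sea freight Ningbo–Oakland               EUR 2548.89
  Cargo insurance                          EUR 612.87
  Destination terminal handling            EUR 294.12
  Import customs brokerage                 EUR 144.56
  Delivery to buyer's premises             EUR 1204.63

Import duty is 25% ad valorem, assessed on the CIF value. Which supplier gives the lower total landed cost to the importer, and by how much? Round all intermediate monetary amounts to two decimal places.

Supplier A (FCA):
CIF value = FCA price + origin terminal + freight + insurance = 156941.61 + 741.57 + 2548.89 + 612.87 = 160844.94
Import duty = 160844.94 × 25% = 40211.24
Buyer bears (A): 741.57 + 2548.89 + 612.87 + 294.12 + 144.56 + 1204.63 = 5546.64
Landed cost (A) = invoice 156941.61 + 5546.64 + duty 40211.24 = 202699.49
Supplier B (FOB):
CIF value = FOB price + freight + insurance = 149689.42 + 2548.89 + 612.87 = 152851.18
Import duty = 152851.18 × 25% = 38212.80
Buyer bears (B): 2548.89 + 612.87 + 294.12 + 144.56 + 1204.63 = 4805.07
Landed cost (B) = invoice 149689.42 + 4805.07 + duty 38212.80 = 192707.29
Difference = |202699.49 − 192707.29| = 9992.20

Supplier B is cheaper by EUR 9992.20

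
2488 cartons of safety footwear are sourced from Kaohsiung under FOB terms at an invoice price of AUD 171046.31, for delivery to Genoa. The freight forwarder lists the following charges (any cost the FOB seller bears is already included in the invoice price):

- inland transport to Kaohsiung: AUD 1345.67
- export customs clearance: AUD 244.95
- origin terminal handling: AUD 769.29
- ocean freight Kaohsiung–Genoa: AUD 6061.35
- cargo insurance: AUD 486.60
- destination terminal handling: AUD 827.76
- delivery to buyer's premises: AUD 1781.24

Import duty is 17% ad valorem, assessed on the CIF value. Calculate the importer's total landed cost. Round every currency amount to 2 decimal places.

Total landed cost: AUD 210394.28

FOB: the seller bears costs until goods are on board at the origin port; the buyer bears freight, insurance and all costs thereafter.
Already in the invoice (seller's account under FOB): inland to port, export clearance, origin terminal — exclude.
CIF value = FOB price + freight + insurance = 171046.31 + 6061.35 + 486.60 = 177594.26
Import duty = 177594.26 × 17% = 30191.02
Buyer bears: freight 6061.35 + insurance 486.60 + destination terminal 827.76 + delivery 1781.24 + duty 30191.02 = 39347.97
Landed cost = invoice 171046.31 + 39347.97 = 210394.28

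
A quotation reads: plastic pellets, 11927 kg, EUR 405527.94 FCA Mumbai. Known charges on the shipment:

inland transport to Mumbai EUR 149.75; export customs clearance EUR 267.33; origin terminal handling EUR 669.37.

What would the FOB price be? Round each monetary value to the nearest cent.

Not relevant to the conversion: export clearance, inland to port — on the seller under both FCA and FOB; already in the FCA price and stays in the FOB price.
From FCA to FOB, the seller additionally bears: origin terminal.
FOB price = 405527.94 + 669.37 = 406197.31

FOB price: EUR 406197.31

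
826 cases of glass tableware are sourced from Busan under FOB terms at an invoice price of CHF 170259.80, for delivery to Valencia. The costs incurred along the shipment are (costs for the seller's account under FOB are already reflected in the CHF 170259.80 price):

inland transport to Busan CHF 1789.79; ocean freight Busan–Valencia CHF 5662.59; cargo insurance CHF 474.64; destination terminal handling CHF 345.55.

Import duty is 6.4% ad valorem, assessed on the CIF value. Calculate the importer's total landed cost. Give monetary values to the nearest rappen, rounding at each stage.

FOB: the seller bears costs until goods are on board at the origin port; the buyer bears freight, insurance and all costs thereafter.
Already in the invoice (seller's account under FOB): inland to port — exclude.
CIF value = FOB price + freight + insurance = 170259.80 + 5662.59 + 474.64 = 176397.03
Import duty = 176397.03 × 6.4% = 11289.41
Buyer bears: freight 5662.59 + insurance 474.64 + destination terminal 345.55 + duty 11289.41 = 17772.19
Landed cost = invoice 170259.80 + 17772.19 = 188031.99

Total landed cost: CHF 188031.99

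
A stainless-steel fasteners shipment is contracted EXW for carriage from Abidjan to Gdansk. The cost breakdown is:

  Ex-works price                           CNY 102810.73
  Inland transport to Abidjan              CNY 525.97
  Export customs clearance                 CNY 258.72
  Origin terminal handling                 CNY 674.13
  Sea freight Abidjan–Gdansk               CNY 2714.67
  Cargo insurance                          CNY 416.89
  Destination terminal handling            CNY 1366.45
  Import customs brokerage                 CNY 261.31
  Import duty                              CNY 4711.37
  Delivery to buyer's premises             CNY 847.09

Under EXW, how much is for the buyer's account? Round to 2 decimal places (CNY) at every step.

Buyer's account: CNY 11776.60

EXW: the seller makes goods available at their premises; the buyer bears all onward costs.
Seller's account: goods 102810.73 = 102810.73
Buyer's account: inland to port 525.97 + export clearance 258.72 + origin terminal 674.13 + freight 2714.67 + insurance 416.89 + destination terminal 1366.45 + brokerage 261.31 + duty 4711.37 + delivery 847.09 = 11776.60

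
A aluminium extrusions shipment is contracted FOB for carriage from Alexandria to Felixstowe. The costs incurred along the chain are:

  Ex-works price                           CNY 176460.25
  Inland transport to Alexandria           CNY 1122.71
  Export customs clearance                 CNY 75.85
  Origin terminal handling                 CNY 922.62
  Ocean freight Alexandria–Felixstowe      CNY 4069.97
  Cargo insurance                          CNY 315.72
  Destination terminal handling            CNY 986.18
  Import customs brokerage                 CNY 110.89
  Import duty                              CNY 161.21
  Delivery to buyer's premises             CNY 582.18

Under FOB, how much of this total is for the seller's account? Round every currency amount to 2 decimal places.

FOB: the seller bears costs until goods are on board at the origin port; the buyer bears freight, insurance and all costs thereafter.
Seller's account: goods 176460.25 + inland to port 1122.71 + export clearance 75.85 + origin terminal 922.62 = 178581.43
Buyer's account: freight 4069.97 + insurance 315.72 + destination terminal 986.18 + brokerage 110.89 + duty 161.21 + delivery 582.18 = 6226.15

Seller's account: CNY 178581.43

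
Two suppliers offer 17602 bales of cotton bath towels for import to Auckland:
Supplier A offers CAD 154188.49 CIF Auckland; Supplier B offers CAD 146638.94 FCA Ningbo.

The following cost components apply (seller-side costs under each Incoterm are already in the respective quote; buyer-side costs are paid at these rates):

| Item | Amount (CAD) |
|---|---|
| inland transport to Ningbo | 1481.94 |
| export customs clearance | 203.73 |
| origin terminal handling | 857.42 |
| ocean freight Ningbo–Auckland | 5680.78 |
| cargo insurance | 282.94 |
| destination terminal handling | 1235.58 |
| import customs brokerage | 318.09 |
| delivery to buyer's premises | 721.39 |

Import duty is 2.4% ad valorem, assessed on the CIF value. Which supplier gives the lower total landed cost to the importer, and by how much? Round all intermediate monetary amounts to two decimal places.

Supplier B is cheaper by CAD 745.89

Supplier A (CIF):
The CIF price already equals the CIF value: 154188.49
Import duty = 154188.49 × 2.4% = 3700.52
Buyer bears (A): 1235.58 + 318.09 + 721.39 = 2275.06
Landed cost (A) = invoice 154188.49 + 2275.06 + duty 3700.52 = 160164.07
Supplier B (FCA):
CIF value = FCA price + origin terminal + freight + insurance = 146638.94 + 857.42 + 5680.78 + 282.94 = 153460.08
Import duty = 153460.08 × 2.4% = 3683.04
Buyer bears (B): 857.42 + 5680.78 + 282.94 + 1235.58 + 318.09 + 721.39 = 9096.20
Landed cost (B) = invoice 146638.94 + 9096.20 + duty 3683.04 = 159418.18
Difference = |160164.07 − 159418.18| = 745.89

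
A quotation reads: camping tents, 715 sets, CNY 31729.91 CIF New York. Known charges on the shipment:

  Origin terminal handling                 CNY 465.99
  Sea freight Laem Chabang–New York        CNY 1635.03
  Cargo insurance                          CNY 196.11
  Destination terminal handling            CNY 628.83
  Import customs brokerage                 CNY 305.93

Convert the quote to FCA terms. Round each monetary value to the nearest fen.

Not relevant to the conversion: destination terminal, brokerage — on the buyer under both terms; not part of either seller's price.
From CIF to FCA, the seller no longer bears: origin terminal, freight, insurance.
FCA price = 31729.91 − 465.99 − 1635.03 − 196.11 = 29432.78

FCA price: CNY 29432.78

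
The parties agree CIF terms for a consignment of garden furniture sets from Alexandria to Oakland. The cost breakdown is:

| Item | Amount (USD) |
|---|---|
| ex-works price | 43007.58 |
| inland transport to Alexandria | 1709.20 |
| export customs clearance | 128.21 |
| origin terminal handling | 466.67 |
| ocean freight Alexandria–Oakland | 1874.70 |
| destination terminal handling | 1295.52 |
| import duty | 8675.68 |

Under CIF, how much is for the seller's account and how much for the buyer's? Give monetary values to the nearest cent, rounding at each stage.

Seller: USD 47186.36; buyer: USD 9971.20

CIF: the seller pays costs through ocean freight and marine insurance to the destination port.
Seller's account: goods 43007.58 + inland to port 1709.20 + export clearance 128.21 + origin terminal 466.67 + freight 1874.70 = 47186.36
Buyer's account: destination terminal 1295.52 + duty 8675.68 = 9971.20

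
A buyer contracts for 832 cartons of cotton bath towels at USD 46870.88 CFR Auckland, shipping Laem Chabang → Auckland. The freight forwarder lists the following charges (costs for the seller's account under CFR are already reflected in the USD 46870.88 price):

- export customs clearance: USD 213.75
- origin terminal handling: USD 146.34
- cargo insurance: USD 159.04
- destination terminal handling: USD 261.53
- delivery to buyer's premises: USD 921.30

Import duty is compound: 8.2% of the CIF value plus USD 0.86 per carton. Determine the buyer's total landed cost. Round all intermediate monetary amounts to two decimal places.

CFR: the seller pays costs through ocean freight to the destination port, but not insurance.
Already in the invoice (seller's account under CFR): export clearance, origin terminal — exclude.
CIF value = CFR price + insurance = 46870.88 + 159.04 = 47029.92
Ad valorem component: 47029.92 × 8.2% = 3856.45
Specific component: 832 × 0.86 = 715.52
Import duty = 3856.45 + 715.52 = 4571.97
Buyer bears: insurance 159.04 + destination terminal 261.53 + delivery 921.30 + duty 4571.97 = 5913.84
Landed cost = invoice 46870.88 + 5913.84 = 52784.72

Total landed cost: USD 52784.72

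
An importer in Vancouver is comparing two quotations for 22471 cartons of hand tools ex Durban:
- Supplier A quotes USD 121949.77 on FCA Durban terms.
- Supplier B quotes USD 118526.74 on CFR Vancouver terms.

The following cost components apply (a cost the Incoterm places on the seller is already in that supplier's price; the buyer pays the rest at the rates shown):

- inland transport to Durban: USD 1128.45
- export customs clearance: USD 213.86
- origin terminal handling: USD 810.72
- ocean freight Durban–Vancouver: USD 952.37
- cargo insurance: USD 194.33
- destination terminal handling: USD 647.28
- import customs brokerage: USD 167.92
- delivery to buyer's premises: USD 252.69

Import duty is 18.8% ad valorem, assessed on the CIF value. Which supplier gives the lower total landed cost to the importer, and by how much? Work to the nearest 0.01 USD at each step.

Supplier B is cheaper by USD 6161.11

Supplier A (FCA):
CIF value = FCA price + origin terminal + freight + insurance = 121949.77 + 810.72 + 952.37 + 194.33 = 123907.19
Import duty = 123907.19 × 18.8% = 23294.55
Buyer bears (A): 810.72 + 952.37 + 194.33 + 647.28 + 167.92 + 252.69 = 3025.31
Landed cost (A) = invoice 121949.77 + 3025.31 + duty 23294.55 = 148269.63
Supplier B (CFR):
CIF value = CFR price + insurance = 118526.74 + 194.33 = 118721.07
Import duty = 118721.07 × 18.8% = 22319.56
Buyer bears (B): 194.33 + 647.28 + 167.92 + 252.69 = 1262.22
Landed cost (B) = invoice 118526.74 + 1262.22 + duty 22319.56 = 142108.52
Difference = |148269.63 − 142108.52| = 6161.11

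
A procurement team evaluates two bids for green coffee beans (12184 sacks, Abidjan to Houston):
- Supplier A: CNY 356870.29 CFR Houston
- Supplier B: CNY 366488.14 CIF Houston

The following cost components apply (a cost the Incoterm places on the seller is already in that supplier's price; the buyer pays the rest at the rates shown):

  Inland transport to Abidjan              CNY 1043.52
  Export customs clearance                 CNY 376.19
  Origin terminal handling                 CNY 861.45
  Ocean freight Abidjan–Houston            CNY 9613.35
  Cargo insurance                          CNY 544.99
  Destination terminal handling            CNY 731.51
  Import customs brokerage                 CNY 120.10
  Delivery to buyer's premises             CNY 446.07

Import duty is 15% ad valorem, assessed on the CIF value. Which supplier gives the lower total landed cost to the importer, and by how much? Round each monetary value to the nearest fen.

Supplier A is cheaper by CNY 10433.79

Supplier A (CFR):
CIF value = CFR price + insurance = 356870.29 + 544.99 = 357415.28
Import duty = 357415.28 × 15% = 53612.29
Buyer bears (A): 544.99 + 731.51 + 120.10 + 446.07 = 1842.67
Landed cost (A) = invoice 356870.29 + 1842.67 + duty 53612.29 = 412325.25
Supplier B (CIF):
The CIF price already equals the CIF value: 366488.14
Import duty = 366488.14 × 15% = 54973.22
Buyer bears (B): 731.51 + 120.10 + 446.07 = 1297.68
Landed cost (B) = invoice 366488.14 + 1297.68 + duty 54973.22 = 422759.04
Difference = |412325.25 − 422759.04| = 10433.79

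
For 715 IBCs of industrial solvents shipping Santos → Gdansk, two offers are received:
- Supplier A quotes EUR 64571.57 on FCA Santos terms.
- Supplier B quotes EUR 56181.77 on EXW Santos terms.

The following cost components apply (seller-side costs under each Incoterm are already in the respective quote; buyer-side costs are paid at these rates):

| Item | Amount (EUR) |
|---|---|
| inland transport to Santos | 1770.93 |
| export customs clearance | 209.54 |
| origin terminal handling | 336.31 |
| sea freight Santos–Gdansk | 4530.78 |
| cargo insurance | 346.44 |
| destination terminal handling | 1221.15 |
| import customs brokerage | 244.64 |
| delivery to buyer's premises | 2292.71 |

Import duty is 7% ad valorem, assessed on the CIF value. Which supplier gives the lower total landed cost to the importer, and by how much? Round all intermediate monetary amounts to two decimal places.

Supplier A (FCA):
CIF value = FCA price + origin terminal + freight + insurance = 64571.57 + 336.31 + 4530.78 + 346.44 = 69785.10
Import duty = 69785.10 × 7% = 4884.96
Buyer bears (A): 336.31 + 4530.78 + 346.44 + 1221.15 + 244.64 + 2292.71 = 8972.03
Landed cost (A) = invoice 64571.57 + 8972.03 + duty 4884.96 = 78428.56
Supplier B (EXW):
CIF value = EXW price + inland to port + export clearance + origin terminal + freight + insurance = 56181.77 + 1770.93 + 209.54 + 336.31 + 4530.78 + 346.44 = 63375.77
Import duty = 63375.77 × 7% = 4436.30
Buyer bears (B): 1770.93 + 209.54 + 336.31 + 4530.78 + 346.44 + 1221.15 + 244.64 + 2292.71 = 10952.50
Landed cost (B) = invoice 56181.77 + 10952.50 + duty 4436.30 = 71570.57
Difference = |78428.56 − 71570.57| = 6857.99

Supplier B is cheaper by EUR 6857.99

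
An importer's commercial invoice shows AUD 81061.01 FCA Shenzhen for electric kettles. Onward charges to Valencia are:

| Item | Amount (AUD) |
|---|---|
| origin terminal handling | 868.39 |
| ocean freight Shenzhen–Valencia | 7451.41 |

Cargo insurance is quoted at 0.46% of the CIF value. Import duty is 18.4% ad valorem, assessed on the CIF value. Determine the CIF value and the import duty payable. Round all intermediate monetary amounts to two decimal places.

CIF value: AUD 89793.86; import duty: AUD 16522.07

Let C be the CIF value. C = FCA price + pre-shipment costs + freight + 0.46% × C
C − 0.46% × C = 81061.01 + 868.39 + 7451.41
0.9954 × C = 89380.81
C = 89380.81 / 0.9954 = 89793.86
Insurance premium = 0.46% × 89793.86 = 413.05
Import duty = 89793.86 × 18.4% = 16522.07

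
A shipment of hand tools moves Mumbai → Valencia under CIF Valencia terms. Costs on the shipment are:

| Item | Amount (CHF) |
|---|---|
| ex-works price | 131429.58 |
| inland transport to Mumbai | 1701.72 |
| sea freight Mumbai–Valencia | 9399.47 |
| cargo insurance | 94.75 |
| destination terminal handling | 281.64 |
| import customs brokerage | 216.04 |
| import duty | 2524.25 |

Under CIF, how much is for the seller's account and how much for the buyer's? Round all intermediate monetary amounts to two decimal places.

CIF: the seller pays costs through ocean freight and marine insurance to the destination port.
Seller's account: goods 131429.58 + inland to port 1701.72 + freight 9399.47 + insurance 94.75 = 142625.52
Buyer's account: destination terminal 281.64 + brokerage 216.04 + duty 2524.25 = 3021.93

Seller: CHF 142625.52; buyer: CHF 3021.93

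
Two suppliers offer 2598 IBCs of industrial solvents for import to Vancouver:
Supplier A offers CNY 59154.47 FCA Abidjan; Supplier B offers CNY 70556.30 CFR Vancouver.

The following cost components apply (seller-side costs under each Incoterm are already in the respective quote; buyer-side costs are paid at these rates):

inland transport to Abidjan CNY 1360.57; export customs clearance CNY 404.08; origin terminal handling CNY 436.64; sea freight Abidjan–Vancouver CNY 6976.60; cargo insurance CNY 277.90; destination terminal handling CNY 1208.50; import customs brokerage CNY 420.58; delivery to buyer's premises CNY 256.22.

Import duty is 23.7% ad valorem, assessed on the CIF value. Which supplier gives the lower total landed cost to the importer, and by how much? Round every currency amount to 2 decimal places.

Supplier A is cheaper by CNY 4933.89

Supplier A (FCA):
CIF value = FCA price + origin terminal + freight + insurance = 59154.47 + 436.64 + 6976.60 + 277.90 = 66845.61
Import duty = 66845.61 × 23.7% = 15842.41
Buyer bears (A): 436.64 + 6976.60 + 277.90 + 1208.50 + 420.58 + 256.22 = 9576.44
Landed cost (A) = invoice 59154.47 + 9576.44 + duty 15842.41 = 84573.32
Supplier B (CFR):
CIF value = CFR price + insurance = 70556.30 + 277.90 = 70834.20
Import duty = 70834.20 × 23.7% = 16787.71
Buyer bears (B): 277.90 + 1208.50 + 420.58 + 256.22 = 2163.20
Landed cost (B) = invoice 70556.30 + 2163.20 + duty 16787.71 = 89507.21
Difference = |84573.32 − 89507.21| = 4933.89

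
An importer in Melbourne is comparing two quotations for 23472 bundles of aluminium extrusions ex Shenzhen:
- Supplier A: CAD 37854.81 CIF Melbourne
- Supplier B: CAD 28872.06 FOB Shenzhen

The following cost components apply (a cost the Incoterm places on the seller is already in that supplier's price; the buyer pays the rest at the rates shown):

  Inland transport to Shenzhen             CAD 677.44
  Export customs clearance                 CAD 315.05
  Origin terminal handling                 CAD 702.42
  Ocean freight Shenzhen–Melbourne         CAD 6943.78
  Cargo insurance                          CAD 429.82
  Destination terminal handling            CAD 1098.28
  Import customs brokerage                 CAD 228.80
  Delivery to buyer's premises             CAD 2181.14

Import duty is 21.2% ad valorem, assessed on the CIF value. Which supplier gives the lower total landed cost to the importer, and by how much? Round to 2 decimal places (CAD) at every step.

Supplier B is cheaper by CAD 1950.29

Supplier A (CIF):
The CIF price already equals the CIF value: 37854.81
Import duty = 37854.81 × 21.2% = 8025.22
Buyer bears (A): 1098.28 + 228.80 + 2181.14 = 3508.22
Landed cost (A) = invoice 37854.81 + 3508.22 + duty 8025.22 = 49388.25
Supplier B (FOB):
CIF value = FOB price + freight + insurance = 28872.06 + 6943.78 + 429.82 = 36245.66
Import duty = 36245.66 × 21.2% = 7684.08
Buyer bears (B): 6943.78 + 429.82 + 1098.28 + 228.80 + 2181.14 = 10881.82
Landed cost (B) = invoice 28872.06 + 10881.82 + duty 7684.08 = 47437.96
Difference = |49388.25 − 47437.96| = 1950.29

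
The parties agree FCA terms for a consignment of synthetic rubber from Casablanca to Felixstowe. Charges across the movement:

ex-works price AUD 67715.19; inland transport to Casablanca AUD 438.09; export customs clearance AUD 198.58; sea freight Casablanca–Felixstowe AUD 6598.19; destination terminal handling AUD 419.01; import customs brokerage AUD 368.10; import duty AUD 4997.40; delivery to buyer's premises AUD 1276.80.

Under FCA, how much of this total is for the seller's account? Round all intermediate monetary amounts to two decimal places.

FCA: the seller delivers export-cleared goods to the carrier; the buyer bears costs from that point.
Seller's account: goods 67715.19 + inland to port 438.09 + export clearance 198.58 = 68351.86
Buyer's account: freight 6598.19 + destination terminal 419.01 + brokerage 368.10 + duty 4997.40 + delivery 1276.80 = 13659.50

Seller's account: AUD 68351.86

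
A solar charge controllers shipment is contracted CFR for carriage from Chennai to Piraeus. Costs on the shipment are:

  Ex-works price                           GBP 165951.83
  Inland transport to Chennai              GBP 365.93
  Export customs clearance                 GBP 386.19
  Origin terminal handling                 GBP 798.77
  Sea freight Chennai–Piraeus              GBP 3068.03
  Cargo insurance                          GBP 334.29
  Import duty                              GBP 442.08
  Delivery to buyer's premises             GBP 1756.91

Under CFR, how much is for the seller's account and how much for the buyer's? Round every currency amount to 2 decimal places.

CFR: the seller pays costs through ocean freight to the destination port, but not insurance.
Seller's account: goods 165951.83 + inland to port 365.93 + export clearance 386.19 + origin terminal 798.77 + freight 3068.03 = 170570.75
Buyer's account: insurance 334.29 + duty 442.08 + delivery 1756.91 = 2533.28

Seller: GBP 170570.75; buyer: GBP 2533.28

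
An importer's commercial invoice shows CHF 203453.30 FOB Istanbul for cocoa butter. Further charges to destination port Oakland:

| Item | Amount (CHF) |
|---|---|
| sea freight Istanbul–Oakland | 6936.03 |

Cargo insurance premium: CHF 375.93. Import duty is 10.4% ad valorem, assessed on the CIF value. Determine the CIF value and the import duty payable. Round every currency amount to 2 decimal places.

CIF = FOB price + freight + insurance
CIF = 203453.30 + 6936.03 + 375.93 = 210765.26
Import duty = 210765.26 × 10.4% = 21919.59

CIF value: CHF 210765.26; import duty: CHF 21919.59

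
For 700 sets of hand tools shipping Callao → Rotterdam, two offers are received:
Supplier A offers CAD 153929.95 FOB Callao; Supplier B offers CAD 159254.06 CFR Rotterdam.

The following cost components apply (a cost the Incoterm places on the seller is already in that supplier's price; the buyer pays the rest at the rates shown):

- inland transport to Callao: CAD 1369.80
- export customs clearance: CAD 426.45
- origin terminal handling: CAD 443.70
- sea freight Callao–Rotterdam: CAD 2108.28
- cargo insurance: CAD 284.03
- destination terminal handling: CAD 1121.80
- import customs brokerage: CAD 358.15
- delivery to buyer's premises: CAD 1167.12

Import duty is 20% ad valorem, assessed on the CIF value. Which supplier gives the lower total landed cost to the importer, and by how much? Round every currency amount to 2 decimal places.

Supplier A is cheaper by CAD 3859.00

Supplier A (FOB):
CIF value = FOB price + freight + insurance = 153929.95 + 2108.28 + 284.03 = 156322.26
Import duty = 156322.26 × 20% = 31264.45
Buyer bears (A): 2108.28 + 284.03 + 1121.80 + 358.15 + 1167.12 = 5039.38
Landed cost (A) = invoice 153929.95 + 5039.38 + duty 31264.45 = 190233.78
Supplier B (CFR):
CIF value = CFR price + insurance = 159254.06 + 284.03 = 159538.09
Import duty = 159538.09 × 20% = 31907.62
Buyer bears (B): 284.03 + 1121.80 + 358.15 + 1167.12 = 2931.10
Landed cost (B) = invoice 159254.06 + 2931.10 + duty 31907.62 = 194092.78
Difference = |190233.78 − 194092.78| = 3859.00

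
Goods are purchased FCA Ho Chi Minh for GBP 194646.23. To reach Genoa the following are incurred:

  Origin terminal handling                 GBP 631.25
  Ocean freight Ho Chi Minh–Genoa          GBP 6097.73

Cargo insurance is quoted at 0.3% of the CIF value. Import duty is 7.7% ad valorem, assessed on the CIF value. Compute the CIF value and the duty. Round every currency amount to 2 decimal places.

CIF value: GBP 201981.15; import duty: GBP 15552.55

Let C be the CIF value. C = FCA price + pre-shipment costs + freight + 0.3% × C
C − 0.3% × C = 194646.23 + 631.25 + 6097.73
0.997 × C = 201375.21
C = 201375.21 / 0.997 = 201981.15
Insurance premium = 0.3% × 201981.15 = 605.94
Import duty = 201981.15 × 7.7% = 15552.55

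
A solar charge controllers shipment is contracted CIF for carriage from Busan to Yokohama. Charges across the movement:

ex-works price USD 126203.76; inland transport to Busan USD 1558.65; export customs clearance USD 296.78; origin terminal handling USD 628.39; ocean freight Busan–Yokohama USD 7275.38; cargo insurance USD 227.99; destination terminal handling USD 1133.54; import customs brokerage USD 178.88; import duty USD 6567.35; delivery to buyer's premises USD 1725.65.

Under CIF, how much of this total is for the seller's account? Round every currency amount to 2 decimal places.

CIF: the seller pays costs through ocean freight and marine insurance to the destination port.
Seller's account: goods 126203.76 + inland to port 1558.65 + export clearance 296.78 + origin terminal 628.39 + freight 7275.38 + insurance 227.99 = 136190.95
Buyer's account: destination terminal 1133.54 + brokerage 178.88 + duty 6567.35 + delivery 1725.65 = 9605.42

Seller's account: USD 136190.95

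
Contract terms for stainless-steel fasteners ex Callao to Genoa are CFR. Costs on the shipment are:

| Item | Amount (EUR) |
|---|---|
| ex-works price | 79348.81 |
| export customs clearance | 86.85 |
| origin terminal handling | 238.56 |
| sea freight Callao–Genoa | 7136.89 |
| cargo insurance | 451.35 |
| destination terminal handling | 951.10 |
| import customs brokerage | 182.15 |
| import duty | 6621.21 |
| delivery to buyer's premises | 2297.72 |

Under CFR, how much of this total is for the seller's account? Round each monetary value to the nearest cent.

CFR: the seller pays costs through ocean freight to the destination port, but not insurance.
Seller's account: goods 79348.81 + export clearance 86.85 + origin terminal 238.56 + freight 7136.89 = 86811.11
Buyer's account: insurance 451.35 + destination terminal 951.10 + brokerage 182.15 + duty 6621.21 + delivery 2297.72 = 10503.53

Seller's account: EUR 86811.11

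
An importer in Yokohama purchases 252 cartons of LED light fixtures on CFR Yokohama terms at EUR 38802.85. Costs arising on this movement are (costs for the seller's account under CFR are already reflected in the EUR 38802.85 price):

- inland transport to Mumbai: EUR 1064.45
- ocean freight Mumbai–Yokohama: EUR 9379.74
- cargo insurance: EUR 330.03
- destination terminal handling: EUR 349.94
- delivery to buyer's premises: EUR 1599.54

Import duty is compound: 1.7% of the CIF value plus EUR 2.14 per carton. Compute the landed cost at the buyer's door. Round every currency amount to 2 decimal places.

Total landed cost: EUR 42286.90

CFR: the seller pays costs through ocean freight to the destination port, but not insurance.
Already in the invoice (seller's account under CFR): inland to port, freight — exclude.
CIF value = CFR price + insurance = 38802.85 + 330.03 = 39132.88
Ad valorem component: 39132.88 × 1.7% = 665.26
Specific component: 252 × 2.14 = 539.28
Import duty = 665.26 + 539.28 = 1204.54
Buyer bears: insurance 330.03 + destination terminal 349.94 + delivery 1599.54 + duty 1204.54 = 3484.05
Landed cost = invoice 38802.85 + 3484.05 = 42286.90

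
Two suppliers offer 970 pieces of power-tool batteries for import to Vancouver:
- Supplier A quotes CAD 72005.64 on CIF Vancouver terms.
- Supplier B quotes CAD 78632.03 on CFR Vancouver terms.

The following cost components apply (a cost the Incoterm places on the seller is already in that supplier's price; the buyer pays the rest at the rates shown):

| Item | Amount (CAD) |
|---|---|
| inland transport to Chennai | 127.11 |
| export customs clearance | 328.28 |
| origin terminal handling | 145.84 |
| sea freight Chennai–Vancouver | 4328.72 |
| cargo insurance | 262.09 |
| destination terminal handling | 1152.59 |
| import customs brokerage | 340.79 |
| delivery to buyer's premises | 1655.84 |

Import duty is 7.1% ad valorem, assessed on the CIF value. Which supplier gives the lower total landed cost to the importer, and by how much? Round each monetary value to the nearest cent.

Supplier A is cheaper by CAD 7377.56

Supplier A (CIF):
The CIF price already equals the CIF value: 72005.64
Import duty = 72005.64 × 7.1% = 5112.40
Buyer bears (A): 1152.59 + 340.79 + 1655.84 = 3149.22
Landed cost (A) = invoice 72005.64 + 3149.22 + duty 5112.40 = 80267.26
Supplier B (CFR):
CIF value = CFR price + insurance = 78632.03 + 262.09 = 78894.12
Import duty = 78894.12 × 7.1% = 5601.48
Buyer bears (B): 262.09 + 1152.59 + 340.79 + 1655.84 = 3411.31
Landed cost (B) = invoice 78632.03 + 3411.31 + duty 5601.48 = 87644.82
Difference = |80267.26 − 87644.82| = 7377.56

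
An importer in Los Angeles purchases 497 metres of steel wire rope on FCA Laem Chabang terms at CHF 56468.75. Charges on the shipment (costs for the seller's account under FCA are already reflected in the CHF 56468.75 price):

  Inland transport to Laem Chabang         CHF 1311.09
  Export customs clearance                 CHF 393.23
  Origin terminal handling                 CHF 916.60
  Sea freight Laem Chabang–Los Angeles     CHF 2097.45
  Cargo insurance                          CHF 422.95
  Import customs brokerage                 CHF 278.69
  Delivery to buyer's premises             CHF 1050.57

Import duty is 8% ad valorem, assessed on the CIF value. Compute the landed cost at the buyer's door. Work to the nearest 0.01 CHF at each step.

FCA: the seller delivers export-cleared goods to the carrier; the buyer bears costs from that point.
Already in the invoice (seller's account under FCA): inland to port, export clearance — exclude.
CIF value = FCA price + origin terminal + freight + insurance = 56468.75 + 916.60 + 2097.45 + 422.95 = 59905.75
Import duty = 59905.75 × 8% = 4792.46
Buyer bears: origin terminal 916.60 + freight 2097.45 + insurance 422.95 + brokerage 278.69 + delivery 1050.57 + duty 4792.46 = 9558.72
Landed cost = invoice 56468.75 + 9558.72 = 66027.47

Total landed cost: CHF 66027.47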